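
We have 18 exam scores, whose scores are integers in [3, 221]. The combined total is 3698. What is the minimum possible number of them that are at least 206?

Each value short of 206 is at most 205, costing at least 221 − 205 = 16 against the maximum total of 3978.
We can afford to lose at most 3978 − 3698 = 280, so at most ⌊280/16⌋ = 17 fall short, and at least 1 are ≥ 206.
Exactly 1 works: 1 value at 221 and 17 at 205 total 3706; lower one of the high values by 8 (still ≥ 206) to hit 3698.

1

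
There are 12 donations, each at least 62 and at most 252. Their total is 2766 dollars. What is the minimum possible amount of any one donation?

62

To make one donation as small as possible, make the other 11 as large as possible.
The other 11 can take up 11 × 252 = 2772 ≥ 2766 − 62, so one donation can sit at its floor of 62.
Achievable: one at 62 and the other 11 totalling 2704, which fits since 11 × 62 ≤ 2704 ≤ 11 × 252.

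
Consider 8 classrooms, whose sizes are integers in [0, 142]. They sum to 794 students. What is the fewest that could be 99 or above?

If only k of them are at least 99, the other 8 − k are at most 98, so the total is at most k·142 + (8 − k)·98.
This must reach 794, so k·142 + (8 − k)·98 ≥ 794, giving k ≥ 1.
Exactly 1 works: 1 value at 142 and 7 at 98 total 828; lower one of the high values by 34 (still ≥ 99) to hit 794.

1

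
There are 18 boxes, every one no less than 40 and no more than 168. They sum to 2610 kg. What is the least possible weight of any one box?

40

To make one box as small as possible, make the other 17 as large as possible.
The other 17 can take up 17 × 168 = 2856 ≥ 2610 − 40, so one box can sit at its floor of 40.
Achievable: one at 40 and the other 17 totalling 2570, which fits since 17 × 40 ≤ 2570 ≤ 17 × 168.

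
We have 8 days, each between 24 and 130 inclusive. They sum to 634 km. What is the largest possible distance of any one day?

130

Maximizing one value means minimizing the remaining 7.
The other 7 contribute at least 7 × 24 = 168, leaving at most 634 − 168 = 466.
But each day is capped at 130, so the maximum is 130.
Achievable: one at 130 and the other 7 totalling 504, which fits since 7 × 24 ≤ 504 ≤ 7 × 130.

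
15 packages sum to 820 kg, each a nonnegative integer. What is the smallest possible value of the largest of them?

The average is 820/15 > 54, so not all 15 can be 54 or less; the largest is ≥ 55.
Achievable: 10 of them at 55 and 5 at 54 total 820.

55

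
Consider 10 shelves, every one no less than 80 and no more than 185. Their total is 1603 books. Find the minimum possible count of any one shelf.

To make one shelf as small as possible, make the other 9 as large as possible.
The other 9 can take up 9 × 185 = 1665 ≥ 1603 − 80, so one shelf can sit at its floor of 80.
Achievable: one at 80 and the other 9 totalling 1523, which fits since 9 × 80 ≤ 1523 ≤ 9 × 185.

80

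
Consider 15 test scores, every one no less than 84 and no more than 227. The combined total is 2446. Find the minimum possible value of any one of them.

To make one score as small as possible, make the other 14 as large as possible.
The other 14 can take up 14 × 227 = 3178 ≥ 2446 − 84, so one score can sit at its floor of 84.
Achievable: one at 84 and the other 14 totalling 2362, which fits since 14 × 84 ≤ 2362 ≤ 14 × 227.

84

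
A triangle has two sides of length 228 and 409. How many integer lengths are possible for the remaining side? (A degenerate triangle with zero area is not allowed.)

The triangle inequality gives |228 − 409| < c < 228 + 409, i.e. 181 < c < 637.
So c can be any integer from 182 to 636: 455 values.

455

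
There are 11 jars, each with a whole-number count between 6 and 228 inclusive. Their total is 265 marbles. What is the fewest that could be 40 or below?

6

If only k of them are at most 40, the other 11 − k are at least 41, so the total is at least (11 − k)·41 + k·6.
This is ≤ 265, so (11 − k)·41 + 6k ≤ 265, which gives k ≥ 6.
Exactly 6 works: 6 values at 6 and 5 at 41 total 241; raise one of the low values by 24 (still ≤ 40) to hit 265.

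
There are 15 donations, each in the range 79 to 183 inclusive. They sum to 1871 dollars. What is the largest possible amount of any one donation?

To make one donation as large as possible, make the other 14 as small as possible.
The other 14 contribute at least 14 × 79 = 1106, leaving at most 1871 − 1106 = 765.
But each donation is capped at 183, so the maximum is 183.
Achievable: one at 183 and the other 14 totalling 1688, which fits since 14 × 79 ≤ 1688 ≤ 14 × 183.

183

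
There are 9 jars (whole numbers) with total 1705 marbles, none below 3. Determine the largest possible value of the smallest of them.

189

The 9 values sum to 1705, so their minimum is at most ⌊1705/9⌋ = 189.
Achievable: 5 of them at 189 and 4 at 190 total 1705.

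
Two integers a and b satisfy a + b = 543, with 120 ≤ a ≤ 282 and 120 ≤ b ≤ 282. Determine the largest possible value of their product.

ab = a(543 − a) is maximized when a is as near 543/2 as the bounds allow.
Taking a = 271 and b = 272 (both in [120, 282]) gives ab = 73712.

73712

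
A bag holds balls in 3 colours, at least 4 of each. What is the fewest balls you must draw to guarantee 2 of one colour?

In the worst case you draw 1 of each of the 3 colours: 3 × 1 = 3.
One more forces 2 of some colour, so 3 + 1 = 4.

4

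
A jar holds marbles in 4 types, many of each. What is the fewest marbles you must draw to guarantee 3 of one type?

9

In the worst case you draw 2 of each of the 4 types: 4 × 2 = 8.
One more forces 3 of some type, so 8 + 1 = 9.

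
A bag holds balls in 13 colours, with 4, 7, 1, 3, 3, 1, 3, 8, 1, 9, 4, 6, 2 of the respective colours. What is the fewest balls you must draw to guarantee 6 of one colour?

In the worst case you take as many as possible of each colour without reaching 6: 4 + 5 + 1 + 3 + 3 + 1 + 3 + 5 + 1 + 5 + 4 + 5 + 2 = 42.
The next one must give 6 of some colour, so 42 + 1 = 43.

43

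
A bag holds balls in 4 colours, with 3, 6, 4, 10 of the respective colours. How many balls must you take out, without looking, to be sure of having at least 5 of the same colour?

In the worst case you take as many as possible of each colour without reaching 5: 3 + 4 + 4 + 4 = 15.
The next one must give 5 of some colour, so 15 + 1 = 16.

16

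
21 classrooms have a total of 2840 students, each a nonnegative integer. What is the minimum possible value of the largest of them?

136

The average is 2840/21 > 135, so not all 21 can be 135 or less; the largest is ≥ 136.
Achievable: 5 of them at 136 and 16 at 135 total 2840.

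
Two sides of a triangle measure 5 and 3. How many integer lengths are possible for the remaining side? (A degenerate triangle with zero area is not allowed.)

The triangle inequality gives |5 − 3| < c < 5 + 3, i.e. 2 < c < 8.
So c can be any integer from 3 to 7: 5 values.

5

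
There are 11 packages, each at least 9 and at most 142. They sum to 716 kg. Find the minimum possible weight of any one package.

Minimizing one value means maximizing the remaining 10.
The other 10 can take up 10 × 142 = 1420 ≥ 716 − 9, so one package can sit at its floor of 9.
Achievable: one at 9 and the other 10 totalling 707, which fits since 10 × 9 ≤ 707 ≤ 10 × 142.

9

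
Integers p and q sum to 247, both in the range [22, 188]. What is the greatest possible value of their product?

15252

pq = p(247 − p) is maximized when p is as near 247/2 as the bounds allow.
Taking p = 123 and q = 124 (both in [22, 188]) gives pq = 15252.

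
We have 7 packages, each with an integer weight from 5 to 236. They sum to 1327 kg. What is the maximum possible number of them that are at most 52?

Suppose k of them are at most 52. Those contribute at most 52 each and the rest at most 236 each.
So the total is at most 52k + 236(7 − k) = 1652 − 184k. This must still be ≥ 1327, so k ≤ 1.
k = 1 is achieved by 1 value at 52 and 6 at 236, total 1468; lower one of the 236's by 141 (still > 52) to reach 1327.

1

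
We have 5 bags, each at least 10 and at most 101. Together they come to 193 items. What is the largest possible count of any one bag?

Maximizing one value means minimizing the remaining 4.
The other 4 contribute at least 4 × 10 = 40, leaving at most 193 − 40 = 153.
But each bag is capped at 101, so the maximum is 101.
Achievable: one at 101 and the other 4 totalling 92, which fits since 4 × 10 ≤ 92 ≤ 4 × 101.

101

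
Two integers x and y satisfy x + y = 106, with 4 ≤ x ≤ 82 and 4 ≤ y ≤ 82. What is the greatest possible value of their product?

2809

xy = x(106 − x) is maximized when x is as near 106/2 as the bounds allow.
Taking x = 53 and y = 53 (both in [4, 82]) gives xy = 2809.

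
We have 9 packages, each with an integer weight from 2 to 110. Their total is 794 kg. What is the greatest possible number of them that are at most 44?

Suppose k of them are at most 44. Those contribute at most 44 each and the rest at most 110 each.
So the total is at most 44k + 110(9 − k) = 990 − 66k. This must still be ≥ 794, so k ≤ 2.
k = 2 is achieved by 2 values at 44 and 7 at 110, total 858; lower one of the 110's by 64 (still > 44) to reach 794.

2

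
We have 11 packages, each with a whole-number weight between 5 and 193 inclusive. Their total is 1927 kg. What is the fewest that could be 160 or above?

6

Suppose at most 11 − j of them reach 160; then j values are ≤ 159 and the rest ≤ 193.
The total is then ≤ 159·j + 193·(11 − j) = 2123 − 34j. For this to be ≥ 1927 we need j ≤ 5, so at least 11 − 5 = 6 must reach 160.
Exactly 6 works: 6 values at 193 and 5 at 159 total 1953; lower one of the high values by 26 (still ≥ 160) to hit 1927.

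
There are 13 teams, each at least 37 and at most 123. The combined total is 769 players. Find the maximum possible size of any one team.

123

Maximizing one value means minimizing the remaining 12.
The other 12 contribute at least 12 × 37 = 444, leaving at most 769 − 444 = 325.
But each team is capped at 123, so the maximum is 123.
Achievable: one at 123 and the other 12 totalling 646, which fits since 12 × 37 ≤ 646 ≤ 12 × 123.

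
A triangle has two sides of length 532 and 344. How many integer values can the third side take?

687

The triangle inequality gives |532 − 344| < c < 532 + 344, i.e. 188 < c < 876.
So c can be any integer from 189 to 875: 687 values.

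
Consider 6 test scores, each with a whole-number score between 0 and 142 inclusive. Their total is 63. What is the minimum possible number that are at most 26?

Each value above 26 is at least 27, contributing at least 27 − 0 = 27 above the floor 0.
The sum exceeds the floor total 0 by 63, so at most ⌊63/27⌋ = 2 exceed 26, and at least 4 are ≤ 26.
Exactly 4 works: 4 values at 0 and 2 at 27 total 54; raise one of the low values by 9 (still ≤ 26) to hit 63.

4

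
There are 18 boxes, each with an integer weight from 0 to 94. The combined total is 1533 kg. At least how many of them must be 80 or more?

If only k of them are at least 80, the other 18 − k are at most 79, so the total is at most k·94 + (18 − k)·79.
This must reach 1533, so k·94 + (18 − k)·79 ≥ 1533, giving k ≥ 8.
Exactly 8 works: 8 values at 94 and 10 at 79 total 1542; lower one of the high values by 9 (still ≥ 80) to hit 1533.

8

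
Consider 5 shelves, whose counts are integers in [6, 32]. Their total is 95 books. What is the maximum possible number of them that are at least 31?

2

Suppose k of them are at least 31. Those contribute at least 31 each and the other 5 − k at least 6 each.
So the total is at least 31k + 6(5 − k) = 30 + 25k. This must be ≤ 95, giving k ≤ 2.
k = 2 is achieved by 2 values at 31 and 3 at 6, total 80; add 15 to one value (staying below 31) to reach 95.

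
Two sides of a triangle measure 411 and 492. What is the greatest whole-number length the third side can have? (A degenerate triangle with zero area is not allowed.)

The third side must be less than 411 + 492 = 903.
The largest integer below 903 is 902.

902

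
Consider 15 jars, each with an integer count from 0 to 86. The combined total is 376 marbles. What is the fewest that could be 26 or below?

2

Each value above 26 is at least 27, contributing at least 27 − 0 = 27 above the floor 0.
The sum exceeds the floor total 0 by 376, so at most ⌊376/27⌋ = 13 exceed 26, and at least 2 are ≤ 26.
Exactly 2 works: 2 values at 0 and 13 at 27 total 351; raise one of the low values by 25 (still ≤ 26) to hit 376.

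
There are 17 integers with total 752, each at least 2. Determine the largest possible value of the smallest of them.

If every one of the 17 were at least 45, the total would be at least 17 × 45 = 765 > 752.
Achievable: 13 of them at 44 and 4 at 45 total 752.

44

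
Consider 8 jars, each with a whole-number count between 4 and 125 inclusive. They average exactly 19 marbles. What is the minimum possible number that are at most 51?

6

The total is 8 × 19 = 152.
If only k of them are at most 51, the other 8 − k are at least 52, so the total is at least (8 − k)·52 + k·4.
This is ≤ 152, so (8 − k)·52 + 4k ≤ 152, which gives k ≥ 6.
Exactly 6 works: 6 values at 4 and 2 at 52 total 128; raise one of the low values by 24 (still ≤ 51) to hit 152.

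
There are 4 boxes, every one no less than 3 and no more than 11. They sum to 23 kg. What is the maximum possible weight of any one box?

11

To make one box as large as possible, make the other 3 as small as possible.
The other 3 contribute at least 3 × 3 = 9, leaving at most 23 − 9 = 14.
But each box is capped at 11, so the maximum is 11.
Achievable: one at 11 and the other 3 totalling 12, which fits since 3 × 3 ≤ 12 ≤ 3 × 11.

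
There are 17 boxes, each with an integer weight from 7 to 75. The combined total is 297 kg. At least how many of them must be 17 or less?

Each value above 17 is at least 18, contributing at least 18 − 7 = 11 above the floor 7.
The sum exceeds the floor total 119 by 178, so at most ⌊178/11⌋ = 16 exceed 17, and at least 1 are ≤ 17.
Exactly 1 works: 1 value at 7 and 16 at 18 total 295; raise one of the low values by 2 (still ≤ 17) to hit 297.

1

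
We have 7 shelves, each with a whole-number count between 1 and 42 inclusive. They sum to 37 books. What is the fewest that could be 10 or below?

4

Each value above 10 is at least 11, contributing at least 11 − 1 = 10 above the floor 1.
The sum exceeds the floor total 7 by 30, so at most ⌊30/10⌋ = 3 exceed 10, and at least 4 are ≤ 10.
Exactly 4 works: 4 values at 1 and 3 at 11 total 37.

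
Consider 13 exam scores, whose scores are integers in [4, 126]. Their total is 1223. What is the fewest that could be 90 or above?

2

Suppose at most 13 − j of them reach 90; then j values are ≤ 89 and the rest ≤ 126.
The total is then ≤ 89·j + 126·(13 − j) = 1638 − 37j. For this to be ≥ 1223 we need j ≤ 11, so at least 13 − 11 = 2 must reach 90.
Exactly 2 works: 2 values at 126 and 11 at 89 total 1231; lower one of the high values by 8 (still ≥ 90) to hit 1223.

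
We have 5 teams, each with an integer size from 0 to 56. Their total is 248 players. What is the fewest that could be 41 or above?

3

Suppose at most 5 − j of them reach 41; then j values are ≤ 40 and the rest ≤ 56.
The total is then ≤ 40·j + 56·(5 − j) = 280 − 16j. For this to be ≥ 248 we need j ≤ 2, so at least 5 − 2 = 3 must reach 41.
Exactly 3 works: 3 values at 56 and 2 at 40 total 248.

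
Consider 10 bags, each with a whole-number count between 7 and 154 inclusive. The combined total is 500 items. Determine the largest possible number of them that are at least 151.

2

With k values at 151 or above and the rest at least 7, the sum is at least 70 + 144k.
Since the sum is 500, we need 144k ≤ 430, i.e. k ≤ 2.
k = 2 is achieved by 2 values at 151 and 8 at 7, total 358; add 142 to one value (staying below 151) to reach 500.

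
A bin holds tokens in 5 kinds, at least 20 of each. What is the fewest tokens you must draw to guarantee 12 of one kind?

In the worst case you draw 11 of each of the 5 kinds: 5 × 11 = 55.
One more forces 12 of some kind, so 55 + 1 = 56.

56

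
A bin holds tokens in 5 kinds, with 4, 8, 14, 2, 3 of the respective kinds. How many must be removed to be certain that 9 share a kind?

26

In the worst case you take as many as possible of each kind without reaching 9: 4 + 8 + 8 + 2 + 3 = 25.
The next one must give 9 of some kind, so 25 + 1 = 26.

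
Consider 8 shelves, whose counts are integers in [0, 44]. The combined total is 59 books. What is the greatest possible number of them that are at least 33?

1

With k values at 33 or above and the rest at least 0, the sum is at least 0 + 33k.
Since the sum is 59, we need 33k ≤ 59, i.e. k ≤ 1.
k = 1 is achieved by 1 value at 33 and 7 at 0, total 33; add 26 to one value (staying below 33) to reach 59.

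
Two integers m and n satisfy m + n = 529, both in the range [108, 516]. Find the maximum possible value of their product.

69960

mn = m(529 − m) is maximized when m is as near 529/2 as the bounds allow.
Taking m = 264 and n = 265 (both in [108, 516]) gives mn = 69960.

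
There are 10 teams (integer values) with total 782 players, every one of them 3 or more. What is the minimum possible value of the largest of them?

79

Some value must be at least ⌈782/10⌉ = 79, since 10 × 78 = 780 < 782.
Taking 8 copies of 78 and 2 copies of 79 gives exactly 782, so 79 is attained.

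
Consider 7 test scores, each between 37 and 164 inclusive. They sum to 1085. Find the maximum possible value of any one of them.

To make one score as large as possible, make the other 6 as small as possible.
The other 6 contribute at least 6 × 37 = 222, leaving at most 1085 − 222 = 863.
But each score is capped at 164, so the maximum is 164.
Achievable: one at 164 and the other 6 totalling 921, which fits since 6 × 37 ≤ 921 ≤ 6 × 164.

164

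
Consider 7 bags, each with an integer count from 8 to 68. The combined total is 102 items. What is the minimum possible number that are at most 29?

5

Each value above 29 is at least 30, contributing at least 30 − 8 = 22 above the floor 8.
The sum exceeds the floor total 56 by 46, so at most ⌊46/22⌋ = 2 exceed 29, and at least 5 are ≤ 29.
Exactly 5 works: 5 values at 8 and 2 at 30 total 100; raise one of the low values by 2 (still ≤ 29) to hit 102.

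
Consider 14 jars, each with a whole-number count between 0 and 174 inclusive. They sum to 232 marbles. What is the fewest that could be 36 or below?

8

Let j be the number exceeding 36. Then the total is ≥ 37·j + 0·(14 − j) = 0 + 37j.
So 37j ≤ 232 and j ≤ 6; hence at least 14 − 6 = 8 are ≤ 36.
Exactly 8 works: 8 values at 0 and 6 at 37 total 222; raise one of the low values by 10 (still ≤ 36) to hit 232.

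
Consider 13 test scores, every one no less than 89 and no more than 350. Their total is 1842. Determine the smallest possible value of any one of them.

89

Minimizing one value means maximizing the remaining 12.
The other 12 can take up 12 × 350 = 4200 ≥ 1842 − 89, so one score can sit at its floor of 89.
Achievable: one at 89 and the other 12 totalling 1753, which fits since 12 × 89 ≤ 1753 ≤ 12 × 350.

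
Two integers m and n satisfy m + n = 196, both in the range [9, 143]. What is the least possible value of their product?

7579

Since m + n is fixed, pushing one of them to its bound minimizes the product.
The extreme feasible split is m = 53, n = 143, giving mn = 7579.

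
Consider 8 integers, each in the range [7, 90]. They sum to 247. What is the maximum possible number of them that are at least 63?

3

If k of the values are ≥ 63, the total is ≥ 63k + 7(8 − k).
Setting 63k + 7(8 − k) ≤ 247 gives 56k ≤ 191, so k ≤ 3.
k = 3 is achieved by 3 values at 63 and 5 at 7, total 224; add 23 to one value (staying below 63) to reach 247.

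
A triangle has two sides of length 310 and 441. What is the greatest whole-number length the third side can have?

The third side must be less than 310 + 441 = 751.
The largest integer below 751 is 750.

750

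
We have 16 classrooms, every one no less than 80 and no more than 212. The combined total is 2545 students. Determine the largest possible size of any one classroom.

212

Maximizing one value means minimizing the remaining 15.
The other 15 contribute at least 15 × 80 = 1200, leaving at most 2545 − 1200 = 1345.
But each classroom is capped at 212, so the maximum is 212.
Achievable: one at 212 and the other 15 totalling 2333, which fits since 15 × 80 ≤ 2333 ≤ 15 × 212.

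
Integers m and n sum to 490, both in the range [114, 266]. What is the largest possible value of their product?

60025

For a fixed sum, the product mn is largest when m and n are as close as possible.
Taking m = 245 and n = 245 (both in [114, 266]) gives mn = 60025.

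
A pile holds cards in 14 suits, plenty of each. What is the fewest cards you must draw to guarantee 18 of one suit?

In the worst case you draw 17 of each of the 14 suits: 14 × 17 = 238.
One more forces 18 of some suit, so 238 + 1 = 239.

239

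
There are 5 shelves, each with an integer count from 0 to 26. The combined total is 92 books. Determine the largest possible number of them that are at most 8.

2

Suppose k of them are at most 8. Those contribute at most 8 each and the rest at most 26 each.
So the total is at most 8k + 26(5 − k) = 130 − 18k. This must still be ≥ 92, so k ≤ 2.
k = 2 is achieved by 2 values at 8 and 3 at 26, total 94; lower one of the 26's by 2 (still > 8) to reach 92.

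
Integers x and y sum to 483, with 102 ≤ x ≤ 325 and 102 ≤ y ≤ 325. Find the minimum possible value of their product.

xy = x(483 − x) is concave in x, so over [158, 325] it is minimized at an endpoint.
The extreme feasible split is x = 158, y = 325, giving xy = 51350.

51350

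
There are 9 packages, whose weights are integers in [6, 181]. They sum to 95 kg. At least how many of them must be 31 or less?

8

If only k of them are at most 31, the other 9 − k are at least 32, so the total is at least (9 − k)·32 + k·6.
This is ≤ 95, so (9 − k)·32 + 6k ≤ 95, which gives k ≥ 8.
Exactly 8 works: 8 values at 6 and 1 at 32 total 80; raise one of the low values by 15 (still ≤ 31) to hit 95.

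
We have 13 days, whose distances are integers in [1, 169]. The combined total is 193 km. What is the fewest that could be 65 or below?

Each value above 65 is at least 66, contributing at least 66 − 1 = 65 above the floor 1.
The sum exceeds the floor total 13 by 180, so at most ⌊180/65⌋ = 2 exceed 65, and at least 11 are ≤ 65.
Exactly 11 works: 11 values at 1 and 2 at 66 total 143; raise one of the low values by 50 (still ≤ 65) to hit 193.

11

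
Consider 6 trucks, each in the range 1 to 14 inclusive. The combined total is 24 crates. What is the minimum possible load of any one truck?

1

To make one truck as small as possible, make the other 5 as large as possible.
The other 5 can take up 5 × 14 = 70 ≥ 24 − 1, so one truck can sit at its floor of 1.
Achievable: one at 1 and the other 5 totalling 23, which fits since 5 × 1 ≤ 23 ≤ 5 × 14.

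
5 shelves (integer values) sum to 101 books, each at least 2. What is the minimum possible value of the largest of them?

The average is 101/5 > 20, so not all 5 can be 20 or less; the largest is ≥ 21.
Equality holds with 1 value of 21 and 4 values of 20.

21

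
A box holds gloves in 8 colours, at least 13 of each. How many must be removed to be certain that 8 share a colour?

In the worst case you draw 7 of each of the 8 colours: 8 × 7 = 56.
One more forces 8 of some colour, so 56 + 1 = 57.

57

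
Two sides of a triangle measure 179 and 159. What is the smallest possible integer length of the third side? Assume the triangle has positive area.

The third side must exceed |179 − 159| = 20.
The smallest integer above 20 is 21.

21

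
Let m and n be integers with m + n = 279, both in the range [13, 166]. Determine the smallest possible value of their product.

For a fixed sum, mn is smallest when m and n are as far apart as possible.
At the endpoint m = 113, n = 279 − 113 = 166, so mn = 113 × 166 = 18758.

18758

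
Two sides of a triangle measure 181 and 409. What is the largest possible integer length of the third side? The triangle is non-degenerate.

589

The third side must be less than 181 + 409 = 590.
The largest integer below 590 is 589.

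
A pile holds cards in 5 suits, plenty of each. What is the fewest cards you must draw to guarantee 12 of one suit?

56

In the worst case you draw 11 of each of the 5 suits: 5 × 11 = 55.
One more forces 12 of some suit, so 55 + 1 = 56.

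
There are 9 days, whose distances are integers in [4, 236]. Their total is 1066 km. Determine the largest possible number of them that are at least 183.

Suppose k of them are at least 183. Those contribute at least 183 each and the other 9 − k at least 4 each.
So the total is at least 183k + 4(9 − k) = 36 + 179k. This must be ≤ 1066, giving k ≤ 5.
k = 5 is achieved by 5 values at 183 and 4 at 4, total 931; add 135 to one value (staying below 183) to reach 1066.

5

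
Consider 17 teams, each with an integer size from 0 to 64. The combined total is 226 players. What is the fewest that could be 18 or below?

6

If only k of them are at most 18, the other 17 − k are at least 19, so the total is at least (17 − k)·19 + k·0.
This is ≤ 226, so (17 − k)·19 + 0k ≤ 226, which gives k ≥ 6.
Exactly 6 works: 6 values at 0 and 11 at 19 total 209; raise one of the low values by 17 (still ≤ 18) to hit 226.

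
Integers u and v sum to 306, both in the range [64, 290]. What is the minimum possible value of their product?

uv = u(306 − u) is concave in u, so over [64, 242] it is minimized at an endpoint.
The extreme feasible split is u = 64, v = 242, giving uv = 15488.

15488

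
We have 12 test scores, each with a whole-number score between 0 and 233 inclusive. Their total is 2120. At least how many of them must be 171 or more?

2

Each value short of 171 is at most 170, costing at least 233 − 170 = 63 against the maximum total of 2796.
We can afford to lose at most 2796 − 2120 = 676, so at most ⌊676/63⌋ = 10 fall short, and at least 2 are ≥ 171.
Exactly 2 works: 2 values at 233 and 10 at 170 total 2166; lower one of the high values by 46 (still ≥ 171) to hit 2120.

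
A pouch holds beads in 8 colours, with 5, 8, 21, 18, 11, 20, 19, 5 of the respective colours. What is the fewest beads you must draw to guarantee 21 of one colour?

107

In the worst case you take as many as possible of each colour without reaching 21: 5 + 8 + 20 + 18 + 11 + 20 + 19 + 5 = 106.
The next one must give 21 of some colour, so 106 + 1 = 107.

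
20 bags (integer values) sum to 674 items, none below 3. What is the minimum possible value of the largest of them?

34

The 20 values sum to 674, so their maximum is at least ⌈674/20⌉ = 34.
Equality holds with 14 values of 34 and 6 values of 33.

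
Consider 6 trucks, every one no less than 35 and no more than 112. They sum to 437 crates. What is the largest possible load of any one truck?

To make one truck as large as possible, make the other 5 as small as possible.
The other 5 contribute at least 5 × 35 = 175, leaving at most 437 − 175 = 262.
But each truck is capped at 112, so the maximum is 112.
Achievable: one at 112 and the other 5 totalling 325, which fits since 5 × 35 ≤ 325 ≤ 5 × 112.

112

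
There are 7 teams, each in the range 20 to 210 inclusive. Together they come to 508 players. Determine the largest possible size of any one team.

210

Maximizing one value means minimizing the remaining 6.
The other 6 contribute at least 6 × 20 = 120, leaving at most 508 − 120 = 388.
But each team is capped at 210, so the maximum is 210.
Achievable: one at 210 and the other 6 totalling 298, which fits since 6 × 20 ≤ 298 ≤ 6 × 210.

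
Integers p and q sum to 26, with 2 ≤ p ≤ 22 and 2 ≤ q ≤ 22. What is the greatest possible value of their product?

169

For a fixed sum, the product pq is largest when p and q are as close as possible.
Taking p = 13 and q = 13 (both in [2, 22]) gives pq = 169.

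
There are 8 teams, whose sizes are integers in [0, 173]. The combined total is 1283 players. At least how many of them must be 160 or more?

Suppose at most 8 − j of them reach 160; then j values are ≤ 159 and the rest ≤ 173.
The total is then ≤ 159·j + 173·(8 − j) = 1384 − 14j. For this to be ≥ 1283 we need j ≤ 7, so at least 8 − 7 = 1 must reach 160.
Exactly 1 works: 1 value at 173 and 7 at 159 total 1286; lower one of the high values by 3 (still ≥ 160) to hit 1283.

1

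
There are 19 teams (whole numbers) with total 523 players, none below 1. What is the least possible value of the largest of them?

28

If every one of the 19 were at most 27, the total would be at most 19 × 27 = 513 < 523.
Taking 9 copies of 27 and 10 copies of 28 gives exactly 523, so 28 is attained.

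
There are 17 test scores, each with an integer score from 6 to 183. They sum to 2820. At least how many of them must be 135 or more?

12

Suppose at most 17 − j of them reach 135; then j values are ≤ 134 and the rest ≤ 183.
The total is then ≤ 134·j + 183·(17 − j) = 3111 − 49j. For this to be ≥ 2820 we need j ≤ 5, so at least 17 − 5 = 12 must reach 135.
Exactly 12 works: 12 values at 183 and 5 at 134 total 2866; lower one of the high values by 46 (still ≥ 135) to hit 2820.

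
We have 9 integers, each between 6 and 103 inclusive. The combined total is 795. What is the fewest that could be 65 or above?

If only k of them are at least 65, the other 9 − k are at most 64, so the total is at most k·103 + (9 − k)·64.
This must reach 795, so k·103 + (9 − k)·64 ≥ 795, giving k ≥ 6.
Exactly 6 works: 6 values at 103 and 3 at 64 total 810; lower one of the high values by 15 (still ≥ 65) to hit 795.

6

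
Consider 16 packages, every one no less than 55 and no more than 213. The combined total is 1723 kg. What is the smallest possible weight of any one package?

To make one package as small as possible, make the other 15 as large as possible.
The other 15 can take up 15 × 213 = 3195 ≥ 1723 − 55, so one package can sit at its floor of 55.
Achievable: one at 55 and the other 15 totalling 1668, which fits since 15 × 55 ≤ 1668 ≤ 15 × 213.

55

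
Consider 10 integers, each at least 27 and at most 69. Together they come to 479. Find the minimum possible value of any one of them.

27

To make one integer as small as possible, make the other 9 as large as possible.
The other 9 can take up 9 × 69 = 621 ≥ 479 − 27, so one integer can sit at its floor of 27.
Achievable: one at 27 and the other 9 totalling 452, which fits since 9 × 27 ≤ 452 ≤ 9 × 69.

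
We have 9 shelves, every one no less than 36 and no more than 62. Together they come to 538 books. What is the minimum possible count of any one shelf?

Minimizing one value means maximizing the remaining 8.
The other 8 contribute at most 8 × 62 = 496, leaving at least 538 − 496 = 42.
Since 42 ≥ 36, this is achievable: one at 42 and 8 at 62.

42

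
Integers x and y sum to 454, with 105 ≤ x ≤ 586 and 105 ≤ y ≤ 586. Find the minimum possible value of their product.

36645

Since x + y is fixed, pushing one of them to its bound minimizes the product.
The extreme feasible split is x = 105, y = 349, giving xy = 36645.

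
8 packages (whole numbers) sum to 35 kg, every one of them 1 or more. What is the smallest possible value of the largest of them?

The 8 values sum to 35, so their maximum is at least ⌈35/8⌉ = 5.
Equality holds with 3 values of 5 and 5 values of 4.

5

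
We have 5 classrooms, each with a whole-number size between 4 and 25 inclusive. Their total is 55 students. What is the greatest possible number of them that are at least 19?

2

With k values at 19 or above and the rest at least 4, the sum is at least 20 + 15k.
Since the sum is 55, we need 15k ≤ 35, i.e. k ≤ 2.
k = 2 is achieved by 2 values at 19 and 3 at 4, total 50; add 5 to one value (staying below 19) to reach 55.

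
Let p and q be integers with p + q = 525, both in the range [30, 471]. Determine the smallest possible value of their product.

25434

For a fixed sum, pq is smallest when p and q are as far apart as possible.
The extreme feasible split is p = 54, q = 471, giving pq = 25434.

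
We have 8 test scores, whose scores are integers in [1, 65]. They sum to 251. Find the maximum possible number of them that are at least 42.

5

If k of the values are ≥ 42, the total is ≥ 42k + 1(8 − k).
Setting 42k + 1(8 − k) ≤ 251 gives 41k ≤ 243, so k ≤ 5.
k = 5 is achieved by 5 values at 42 and 3 at 1, total 213; add 38 to one value (staying below 42) to reach 251.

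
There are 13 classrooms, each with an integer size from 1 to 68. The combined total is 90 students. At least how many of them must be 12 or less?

Let j be the number exceeding 12. Then the total is ≥ 13·j + 1·(13 − j) = 13 + 12j.
So 12j ≤ 77 and j ≤ 6; hence at least 13 − 6 = 7 are ≤ 12.
Exactly 7 works: 7 values at 1 and 6 at 13 total 85; raise one of the low values by 5 (still ≤ 12) to hit 90.

7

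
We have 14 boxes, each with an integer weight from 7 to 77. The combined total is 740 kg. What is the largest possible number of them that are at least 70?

Suppose k of them are at least 70. Those contribute at least 70 each and the other 14 − k at least 7 each.
So the total is at least 70k + 7(14 − k) = 98 + 63k. This must be ≤ 740, giving k ≤ 10.
k = 10 is achieved by 10 values at 70 and 4 at 7, total 728; add 12 to one value (staying below 70) to reach 740.

10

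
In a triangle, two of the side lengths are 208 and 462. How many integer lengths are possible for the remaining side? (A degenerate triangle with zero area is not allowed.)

415

The triangle inequality gives |208 − 462| < c < 208 + 462, i.e. 254 < c < 670.
So c can be any integer from 255 to 669: 415 values.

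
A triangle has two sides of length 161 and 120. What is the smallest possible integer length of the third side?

The third side must exceed |161 − 120| = 41.
The smallest integer above 41 is 42.

42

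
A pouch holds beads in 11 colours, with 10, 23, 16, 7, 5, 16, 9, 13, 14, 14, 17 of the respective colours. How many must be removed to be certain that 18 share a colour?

In the worst case you take as many as possible of each colour without reaching 18: 10 + 17 + 16 + 7 + 5 + 16 + 9 + 13 + 14 + 14 + 17 = 138.
The next one must give 18 of some colour, so 138 + 1 = 139.

139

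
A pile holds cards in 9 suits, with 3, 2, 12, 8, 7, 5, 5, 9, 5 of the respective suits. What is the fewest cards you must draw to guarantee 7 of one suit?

In the worst case you take as many as possible of each suit without reaching 7: 3 + 2 + 6 + 6 + 6 + 5 + 5 + 6 + 5 = 44.
The next one must give 7 of some suit, so 44 + 1 = 45.

45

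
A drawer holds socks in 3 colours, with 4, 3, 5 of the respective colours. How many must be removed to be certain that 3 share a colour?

7

In the worst case you take as many as possible of each colour without reaching 3: 2 + 2 + 2 = 6.
The next one must give 3 of some colour, so 6 + 1 = 7.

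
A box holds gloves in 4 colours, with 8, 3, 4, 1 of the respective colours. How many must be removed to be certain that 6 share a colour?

In the worst case you take as many as possible of each colour without reaching 6: 5 + 3 + 4 + 1 = 13.
The next one must give 6 of some colour, so 13 + 1 = 14.

14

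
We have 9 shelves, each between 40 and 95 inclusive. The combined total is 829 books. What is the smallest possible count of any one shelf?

69

To make one shelf as small as possible, make the other 8 as large as possible.
The other 8 contribute at most 8 × 95 = 760, leaving at least 829 − 760 = 69.
Since 69 ≥ 40, this is achievable: one at 69 and 8 at 95.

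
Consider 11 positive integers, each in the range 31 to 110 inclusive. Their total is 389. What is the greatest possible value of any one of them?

Maximizing one value means minimizing the remaining 10.
The other 10 contribute at least 10 × 31 = 310, leaving at most 389 − 310 = 79.
Since 79 ≤ 110, this is achievable: one at 79 and 10 at 31.

79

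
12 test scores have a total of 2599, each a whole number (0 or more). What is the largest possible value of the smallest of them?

If every one of the 12 were at least 217, the total would be at least 12 × 217 = 2604 > 2599.
Equality holds with 5 values of 216 and 7 values of 217.

216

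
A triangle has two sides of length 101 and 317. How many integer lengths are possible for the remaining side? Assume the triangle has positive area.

201

The triangle inequality gives |101 − 317| < c < 101 + 317, i.e. 216 < c < 418.
So c can be any integer from 217 to 417: 201 values.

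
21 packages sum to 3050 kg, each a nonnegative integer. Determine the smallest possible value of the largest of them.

146

Some value must be at least ⌈3050/21⌉ = 146, since 21 × 145 = 3045 < 3050.
Taking 16 copies of 145 and 5 copies of 146 gives exactly 3050, so 146 is attained.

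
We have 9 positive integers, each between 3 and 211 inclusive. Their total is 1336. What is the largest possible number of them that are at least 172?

If k of the values are ≥ 172, the total is ≥ 172k + 3(9 − k).
Setting 172k + 3(9 − k) ≤ 1336 gives 169k ≤ 1309, so k ≤ 7.
k = 7 is achieved by 7 values at 172 and 2 at 3, total 1210; add 126 to one value (staying below 172) to reach 1336.

7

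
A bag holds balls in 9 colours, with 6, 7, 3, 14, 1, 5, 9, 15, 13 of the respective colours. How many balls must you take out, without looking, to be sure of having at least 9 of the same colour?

In the worst case you take as many as possible of each colour without reaching 9: 6 + 7 + 3 + 8 + 1 + 5 + 8 + 8 + 8 = 54.
The next one must give 9 of some colour, so 54 + 1 = 55.

55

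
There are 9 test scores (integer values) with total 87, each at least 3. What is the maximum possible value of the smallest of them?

The average is 87/9 < 10, so some value is ≤ 9.
Equality holds with 3 values of 9 and 6 values of 10.

9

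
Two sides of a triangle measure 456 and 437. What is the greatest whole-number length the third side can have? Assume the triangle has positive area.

The third side must be less than 456 + 437 = 893.
The largest integer below 893 is 892.

892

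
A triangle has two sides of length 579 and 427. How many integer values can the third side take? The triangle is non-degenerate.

853

The triangle inequality gives |579 − 427| < c < 579 + 427, i.e. 152 < c < 1006.
So c can be any integer from 153 to 1005: 853 values.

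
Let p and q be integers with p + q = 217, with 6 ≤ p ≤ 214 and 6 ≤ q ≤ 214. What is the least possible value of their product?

For a fixed sum, pq is smallest when p and q are as far apart as possible.
At the endpoint p = 6, q = 217 − 6 = 211, so pq = 6 × 211 = 1266.

1266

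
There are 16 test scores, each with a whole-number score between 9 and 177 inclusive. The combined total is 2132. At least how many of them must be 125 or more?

Each value short of 125 is at most 124, costing at least 177 − 124 = 53 against the maximum total of 2832.
We can afford to lose at most 2832 − 2132 = 700, so at most ⌊700/53⌋ = 13 fall short, and at least 3 are ≥ 125.
Exactly 3 works: 3 values at 177 and 13 at 124 total 2143; lower one of the high values by 11 (still ≥ 125) to hit 2132.

3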